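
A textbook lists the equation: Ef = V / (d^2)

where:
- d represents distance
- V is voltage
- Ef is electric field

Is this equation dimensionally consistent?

No

d (distance) has dimensions [L].
V (voltage) has dimensions [I^-1 L^2 M T^-3].
Ef (electric field) has dimensions [I^-1 L M T^-3].

Left side: [I^-1 L M T^-3]
Right side: [I^-1 M T^-3]

The two sides have different dimensions, so the equation is NOT dimensionally consistent.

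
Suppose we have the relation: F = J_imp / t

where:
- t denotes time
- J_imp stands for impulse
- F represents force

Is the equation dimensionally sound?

Yes

t (time) has dimensions [T].
J_imp (impulse) has dimensions [L M T^-1].
F (force) has dimensions [L M T^-2].

Left side: [L M T^-2]
Right side: [L M T^-2]

Both sides have the same dimensions, so the equation is dimensionally consistent.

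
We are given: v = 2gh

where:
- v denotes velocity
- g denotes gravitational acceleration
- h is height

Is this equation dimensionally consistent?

No

v (velocity) has dimensions [L T^-1].
g (gravitational acceleration) has dimensions [L T^-2].
h (height) has dimensions [L].

Left side: [L T^-1]
Right side: [L^2 T^-2]

The two sides have different dimensions, so the equation is NOT dimensionally consistent.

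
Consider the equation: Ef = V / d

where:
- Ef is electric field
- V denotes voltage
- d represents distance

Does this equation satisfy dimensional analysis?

Yes

Ef (electric field) has dimensions [I^-1 L M T^-3].
V (voltage) has dimensions [I^-1 L^2 M T^-3].
d (distance) has dimensions [L].

Left side: [I^-1 L M T^-3]
Right side: [I^-1 L M T^-3]

Both sides have the same dimensions, so the equation is dimensionally consistent.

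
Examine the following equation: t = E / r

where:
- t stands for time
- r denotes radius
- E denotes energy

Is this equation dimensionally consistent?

No

t (time) has dimensions [T].
r (radius) has dimensions [L].
E (energy) has dimensions [L^2 M T^-2].

Left side: [T]
Right side: [L M T^-2]

The two sides have different dimensions, so the equation is NOT dimensionally consistent.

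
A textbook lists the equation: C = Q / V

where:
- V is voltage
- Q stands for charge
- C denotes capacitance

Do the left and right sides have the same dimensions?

Yes

V (voltage) has dimensions [I^-1 L^2 M T^-3].
Q (charge) has dimensions [I T].
C (capacitance) has dimensions [I^2 L^-2 M^-1 T^4].

Left side: [I^2 L^-2 M^-1 T^4]
Right side: [I^2 L^-2 M^-1 T^4]

Both sides have the same dimensions, so the equation is dimensionally consistent.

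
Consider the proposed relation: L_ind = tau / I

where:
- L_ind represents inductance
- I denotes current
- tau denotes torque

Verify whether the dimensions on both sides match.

No

L_ind (inductance) has dimensions [I^-2 L^2 M T^-2].
I (current) has dimensions [I].
tau (torque) has dimensions [L^2 M T^-2].

Left side: [I^-2 L^2 M T^-2]
Right side: [I^-1 L^2 M T^-2]

The two sides have different dimensions, so the equation is NOT dimensionally consistent.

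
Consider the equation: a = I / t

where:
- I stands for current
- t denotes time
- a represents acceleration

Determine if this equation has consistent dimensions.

No

I (current) has dimensions [I].
t (time) has dimensions [T].
a (acceleration) has dimensions [L T^-2].

Left side: [L T^-2]
Right side: [I T^-1]

The two sides have different dimensions, so the equation is NOT dimensionally consistent.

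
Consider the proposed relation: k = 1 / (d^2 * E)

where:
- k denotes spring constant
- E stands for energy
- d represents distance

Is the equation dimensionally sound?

No

k (spring constant) has dimensions [M T^-2].
E (energy) has dimensions [L^2 M T^-2].
d (distance) has dimensions [L].

Left side: [M T^-2]
Right side: [L^-4 M^-1 T^2]

The two sides have different dimensions, so the equation is NOT dimensionally consistent.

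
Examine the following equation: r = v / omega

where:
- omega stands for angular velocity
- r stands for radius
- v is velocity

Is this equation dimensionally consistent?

Yes

omega (angular velocity) has dimensions [T^-1].
r (radius) has dimensions [L].
v (velocity) has dimensions [L T^-1].

Left side: [L]
Right side: [L]

Both sides have the same dimensions, so the equation is dimensionally consistent.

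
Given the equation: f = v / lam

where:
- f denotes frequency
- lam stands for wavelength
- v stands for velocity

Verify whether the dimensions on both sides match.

Yes

f (frequency) has dimensions [T^-1].
lam (wavelength) has dimensions [L].
v (velocity) has dimensions [L T^-1].

Left side: [T^-1]
Right side: [T^-1]

Both sides have the same dimensions, so the equation is dimensionally consistent.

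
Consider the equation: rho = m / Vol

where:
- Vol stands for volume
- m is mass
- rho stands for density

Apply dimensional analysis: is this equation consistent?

Yes

Vol (volume) has dimensions [L^3].
m (mass) has dimensions [M].
rho (density) has dimensions [L^-3 M].

Left side: [L^-3 M]
Right side: [L^-3 M]

Both sides have the same dimensions, so the equation is dimensionally consistent.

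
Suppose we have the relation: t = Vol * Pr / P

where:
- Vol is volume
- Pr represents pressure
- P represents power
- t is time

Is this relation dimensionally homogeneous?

Yes

Vol (volume) has dimensions [L^3].
Pr (pressure) has dimensions [L^-1 M T^-2].
P (power) has dimensions [L^2 M T^-3].
t (time) has dimensions [T].

Left side: [T]
Right side: [T]

Both sides have the same dimensions, so the equation is dimensionally consistent.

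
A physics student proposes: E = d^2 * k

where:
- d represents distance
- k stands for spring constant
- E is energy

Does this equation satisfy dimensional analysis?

Yes

d (distance) has dimensions [L].
k (spring constant) has dimensions [M T^-2].
E (energy) has dimensions [L^2 M T^-2].

Left side: [L^2 M T^-2]
Right side: [L^2 M T^-2]

Both sides have the same dimensions, so the equation is dimensionally consistent.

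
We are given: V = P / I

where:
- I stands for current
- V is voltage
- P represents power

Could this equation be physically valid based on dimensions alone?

Yes

I (current) has dimensions [I].
V (voltage) has dimensions [I^-1 L^2 M T^-3].
P (power) has dimensions [L^2 M T^-3].

Left side: [I^-1 L^2 M T^-3]
Right side: [I^-1 L^2 M T^-3]

Both sides have the same dimensions, so the equation is dimensionally consistent.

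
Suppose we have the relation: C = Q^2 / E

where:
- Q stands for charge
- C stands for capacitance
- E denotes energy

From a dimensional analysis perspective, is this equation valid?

Yes

Q (charge) has dimensions [I T].
C (capacitance) has dimensions [I^2 L^-2 M^-1 T^4].
E (energy) has dimensions [L^2 M T^-2].

Left side: [I^2 L^-2 M^-1 T^4]
Right side: [I^2 L^-2 M^-1 T^4]

Both sides have the same dimensions, so the equation is dimensionally consistent.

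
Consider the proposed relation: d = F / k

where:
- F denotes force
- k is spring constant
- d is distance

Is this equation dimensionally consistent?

Yes

F (force) has dimensions [L M T^-2].
k (spring constant) has dimensions [M T^-2].
d (distance) has dimensions [L].

Left side: [L]
Right side: [L]

Both sides have the same dimensions, so the equation is dimensionally consistent.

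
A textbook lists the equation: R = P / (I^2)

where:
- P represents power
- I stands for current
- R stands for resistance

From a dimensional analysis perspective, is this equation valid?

Yes

P (power) has dimensions [L^2 M T^-3].
I (current) has dimensions [I].
R (resistance) has dimensions [I^-2 L^2 M T^-3].

Left side: [I^-2 L^2 M T^-3]
Right side: [I^-2 L^2 M T^-3]

Both sides have the same dimensions, so the equation is dimensionally consistent.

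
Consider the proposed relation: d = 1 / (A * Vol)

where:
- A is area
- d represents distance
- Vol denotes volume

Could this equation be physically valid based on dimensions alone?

No

A (area) has dimensions [L^2].
d (distance) has dimensions [L].
Vol (volume) has dimensions [L^3].

Left side: [L]
Right side: [L^-5]

The two sides have different dimensions, so the equation is NOT dimensionally consistent.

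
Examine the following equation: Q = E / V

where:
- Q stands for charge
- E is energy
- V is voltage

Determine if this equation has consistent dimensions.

Yes

Q (charge) has dimensions [I T].
E (energy) has dimensions [L^2 M T^-2].
V (voltage) has dimensions [I^-1 L^2 M T^-3].

Left side: [I T]
Right side: [I T]

Both sides have the same dimensions, so the equation is dimensionally consistent.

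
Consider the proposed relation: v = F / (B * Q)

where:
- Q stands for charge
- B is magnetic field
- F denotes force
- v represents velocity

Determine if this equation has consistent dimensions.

Yes

Q (charge) has dimensions [I T].
B (magnetic field) has dimensions [I^-1 M T^-2].
F (force) has dimensions [L M T^-2].
v (velocity) has dimensions [L T^-1].

Left side: [L T^-1]
Right side: [L T^-1]

Both sides have the same dimensions, so the equation is dimensionally consistent.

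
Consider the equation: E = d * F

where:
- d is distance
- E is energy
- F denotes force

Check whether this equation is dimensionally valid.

Yes

d (distance) has dimensions [L].
E (energy) has dimensions [L^2 M T^-2].
F (force) has dimensions [L M T^-2].

Left side: [L^2 M T^-2]
Right side: [L^2 M T^-2]

Both sides have the same dimensions, so the equation is dimensionally consistent.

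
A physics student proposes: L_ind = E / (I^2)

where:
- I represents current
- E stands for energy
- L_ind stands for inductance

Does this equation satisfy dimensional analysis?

Yes

I (current) has dimensions [I].
E (energy) has dimensions [L^2 M T^-2].
L_ind (inductance) has dimensions [I^-2 L^2 M T^-2].

Left side: [I^-2 L^2 M T^-2]
Right side: [I^-2 L^2 M T^-2]

Both sides have the same dimensions, so the equation is dimensionally consistent.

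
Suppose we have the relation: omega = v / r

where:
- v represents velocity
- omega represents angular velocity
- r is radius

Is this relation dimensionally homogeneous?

Yes

v (velocity) has dimensions [L T^-1].
omega (angular velocity) has dimensions [T^-1].
r (radius) has dimensions [L].

Left side: [T^-1]
Right side: [T^-1]

Both sides have the same dimensions, so the equation is dimensionally consistent.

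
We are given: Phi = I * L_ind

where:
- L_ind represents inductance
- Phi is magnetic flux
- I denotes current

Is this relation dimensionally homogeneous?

Yes

L_ind (inductance) has dimensions [I^-2 L^2 M T^-2].
Phi (magnetic flux) has dimensions [I^-1 L^2 M T^-2].
I (current) has dimensions [I].

Left side: [I^-1 L^2 M T^-2]
Right side: [I^-1 L^2 M T^-2]

Both sides have the same dimensions, so the equation is dimensionally consistent.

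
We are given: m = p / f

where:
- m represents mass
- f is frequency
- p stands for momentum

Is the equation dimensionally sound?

No

m (mass) has dimensions [M].
f (frequency) has dimensions [T^-1].
p (momentum) has dimensions [L M T^-1].

Left side: [M]
Right side: [L M]

The two sides have different dimensions, so the equation is NOT dimensionally consistent.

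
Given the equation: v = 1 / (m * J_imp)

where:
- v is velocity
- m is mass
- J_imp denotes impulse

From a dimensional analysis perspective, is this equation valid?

No

v (velocity) has dimensions [L T^-1].
m (mass) has dimensions [M].
J_imp (impulse) has dimensions [L M T^-1].

Left side: [L T^-1]
Right side: [L^-1 M^-2 T]

The two sides have different dimensions, so the equation is NOT dimensionally consistent.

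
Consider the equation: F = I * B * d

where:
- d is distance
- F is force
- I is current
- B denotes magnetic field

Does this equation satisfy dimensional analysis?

Yes

d (distance) has dimensions [L].
F (force) has dimensions [L M T^-2].
I (current) has dimensions [I].
B (magnetic field) has dimensions [I^-1 M T^-2].

Left side: [L M T^-2]
Right side: [L M T^-2]

Both sides have the same dimensions, so the equation is dimensionally consistent.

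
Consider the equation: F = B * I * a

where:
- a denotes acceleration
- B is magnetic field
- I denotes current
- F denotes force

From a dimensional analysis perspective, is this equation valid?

No

a (acceleration) has dimensions [L T^-2].
B (magnetic field) has dimensions [I^-1 M T^-2].
I (current) has dimensions [I].
F (force) has dimensions [L M T^-2].

Left side: [L M T^-2]
Right side: [L M T^-4]

The two sides have different dimensions, so the equation is NOT dimensionally consistent.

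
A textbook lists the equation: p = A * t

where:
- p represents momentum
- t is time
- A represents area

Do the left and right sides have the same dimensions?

No

p (momentum) has dimensions [L M T^-1].
t (time) has dimensions [T].
A (area) has dimensions [L^2].

Left side: [L M T^-1]
Right side: [L^2 T]

The two sides have different dimensions, so the equation is NOT dimensionally consistent.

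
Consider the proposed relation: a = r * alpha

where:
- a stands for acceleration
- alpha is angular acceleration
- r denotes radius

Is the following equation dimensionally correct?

Yes

a (acceleration) has dimensions [L T^-2].
alpha (angular acceleration) has dimensions [T^-2].
r (radius) has dimensions [L].

Left side: [L T^-2]
Right side: [L T^-2]

Both sides have the same dimensions, so the equation is dimensionally consistent.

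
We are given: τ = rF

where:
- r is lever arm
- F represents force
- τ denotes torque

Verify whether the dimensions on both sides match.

Yes

r (lever arm) has dimensions [L].
F (force) has dimensions [L M T^-2].
τ (torque) has dimensions [L^2 M T^-2].

Left side: [L^2 M T^-2]
Right side: [L^2 M T^-2]

Both sides have the same dimensions, so the equation is dimensionally consistent.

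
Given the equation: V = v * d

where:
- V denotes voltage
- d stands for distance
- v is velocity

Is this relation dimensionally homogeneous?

No

V (voltage) has dimensions [I^-1 L^2 M T^-3].
d (distance) has dimensions [L].
v (velocity) has dimensions [L T^-1].

Left side: [I^-1 L^2 M T^-3]
Right side: [L^2 T^-1]

The two sides have different dimensions, so the equation is NOT dimensionally consistent.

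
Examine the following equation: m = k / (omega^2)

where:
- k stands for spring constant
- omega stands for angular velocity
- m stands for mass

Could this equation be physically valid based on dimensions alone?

Yes

k (spring constant) has dimensions [M T^-2].
omega (angular velocity) has dimensions [T^-1].
m (mass) has dimensions [M].

Left side: [M]
Right side: [M]

Both sides have the same dimensions, so the equation is dimensionally consistent.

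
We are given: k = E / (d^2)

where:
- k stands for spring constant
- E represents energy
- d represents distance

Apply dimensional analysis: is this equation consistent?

Yes

k (spring constant) has dimensions [M T^-2].
E (energy) has dimensions [L^2 M T^-2].
d (distance) has dimensions [L].

Left side: [M T^-2]
Right side: [M T^-2]

Both sides have the same dimensions, so the equation is dimensionally consistent.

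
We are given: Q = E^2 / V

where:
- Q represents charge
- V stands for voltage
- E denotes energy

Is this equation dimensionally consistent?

No

Q (charge) has dimensions [I T].
V (voltage) has dimensions [I^-1 L^2 M T^-3].
E (energy) has dimensions [L^2 M T^-2].

Left side: [I T]
Right side: [I L^2 M T^-1]

The two sides have different dimensions, so the equation is NOT dimensionally consistent.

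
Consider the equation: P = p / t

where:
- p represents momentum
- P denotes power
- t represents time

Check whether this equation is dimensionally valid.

No

p (momentum) has dimensions [L M T^-1].
P (power) has dimensions [L^2 M T^-3].
t (time) has dimensions [T].

Left side: [L^2 M T^-3]
Right side: [L M T^-2]

The two sides have different dimensions, so the equation is NOT dimensionally consistent.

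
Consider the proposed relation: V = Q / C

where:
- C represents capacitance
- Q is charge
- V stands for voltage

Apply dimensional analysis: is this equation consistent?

Yes

C (capacitance) has dimensions [I^2 L^-2 M^-1 T^4].
Q (charge) has dimensions [I T].
V (voltage) has dimensions [I^-1 L^2 M T^-3].

Left side: [I^-1 L^2 M T^-3]
Right side: [I^-1 L^2 M T^-3]

Both sides have the same dimensions, so the equation is dimensionally consistent.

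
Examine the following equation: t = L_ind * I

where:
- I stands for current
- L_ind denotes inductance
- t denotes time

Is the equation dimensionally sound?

No

I (current) has dimensions [I].
L_ind (inductance) has dimensions [I^-2 L^2 M T^-2].
t (time) has dimensions [T].

Left side: [T]
Right side: [I^-1 L^2 M T^-2]

The two sides have different dimensions, so the equation is NOT dimensionally consistent.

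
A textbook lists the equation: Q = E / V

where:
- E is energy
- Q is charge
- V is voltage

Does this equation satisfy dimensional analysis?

Yes

E (energy) has dimensions [L^2 M T^-2].
Q (charge) has dimensions [I T].
V (voltage) has dimensions [I^-1 L^2 M T^-3].

Left side: [I T]
Right side: [I T]

Both sides have the same dimensions, so the equation is dimensionally consistent.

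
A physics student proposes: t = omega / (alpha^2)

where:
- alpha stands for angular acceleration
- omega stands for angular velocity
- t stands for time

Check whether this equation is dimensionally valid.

No

alpha (angular acceleration) has dimensions [T^-2].
omega (angular velocity) has dimensions [T^-1].
t (time) has dimensions [T].

Left side: [T]
Right side: [T^3]

The two sides have different dimensions, so the equation is NOT dimensionally consistent.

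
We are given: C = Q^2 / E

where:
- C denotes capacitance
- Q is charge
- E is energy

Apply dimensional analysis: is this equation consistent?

Yes

C (capacitance) has dimensions [I^2 L^-2 M^-1 T^4].
Q (charge) has dimensions [I T].
E (energy) has dimensions [L^2 M T^-2].

Left side: [I^2 L^-2 M^-1 T^4]
Right side: [I^2 L^-2 M^-1 T^4]

Both sides have the same dimensions, so the equation is dimensionally consistent.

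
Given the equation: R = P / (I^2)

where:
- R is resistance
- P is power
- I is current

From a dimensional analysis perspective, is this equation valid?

Yes

R (resistance) has dimensions [I^-2 L^2 M T^-3].
P (power) has dimensions [L^2 M T^-3].
I (current) has dimensions [I].

Left side: [I^-2 L^2 M T^-3]
Right side: [I^-2 L^2 M T^-3]

Both sides have the same dimensions, so the equation is dimensionally consistent.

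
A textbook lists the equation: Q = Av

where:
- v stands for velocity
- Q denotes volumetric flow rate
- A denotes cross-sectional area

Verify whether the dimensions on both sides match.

Yes

v (velocity) has dimensions [L T^-1].
Q (volumetric flow rate) has dimensions [L^3 T^-1].
A (cross-sectional area) has dimensions [L^2].

Left side: [L^3 T^-1]
Right side: [L^3 T^-1]

Both sides have the same dimensions, so the equation is dimensionally consistent.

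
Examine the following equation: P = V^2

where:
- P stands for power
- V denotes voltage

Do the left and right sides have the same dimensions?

No

P (power) has dimensions [L^2 M T^-3].
V (voltage) has dimensions [I^-1 L^2 M T^-3].

Left side: [L^2 M T^-3]
Right side: [I^-2 L^4 M^2 T^-6]

The two sides have different dimensions, so the equation is NOT dimensionally consistent.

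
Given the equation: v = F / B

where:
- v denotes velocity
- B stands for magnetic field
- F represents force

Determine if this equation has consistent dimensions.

No

v (velocity) has dimensions [L T^-1].
B (magnetic field) has dimensions [I^-1 M T^-2].
F (force) has dimensions [L M T^-2].

Left side: [L T^-1]
Right side: [I L]

The two sides have different dimensions, so the equation is NOT dimensionally consistent.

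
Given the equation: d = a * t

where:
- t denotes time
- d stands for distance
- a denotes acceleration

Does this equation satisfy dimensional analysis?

No

t (time) has dimensions [T].
d (distance) has dimensions [L].
a (acceleration) has dimensions [L T^-2].

Left side: [L]
Right side: [L T^-1]

The two sides have different dimensions, so the equation is NOT dimensionally consistent.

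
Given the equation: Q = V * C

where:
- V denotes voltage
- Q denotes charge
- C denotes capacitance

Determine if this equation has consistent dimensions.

Yes

V (voltage) has dimensions [I^-1 L^2 M T^-3].
Q (charge) has dimensions [I T].
C (capacitance) has dimensions [I^2 L^-2 M^-1 T^4].

Left side: [I T]
Right side: [I T]

Both sides have the same dimensions, so the equation is dimensionally consistent.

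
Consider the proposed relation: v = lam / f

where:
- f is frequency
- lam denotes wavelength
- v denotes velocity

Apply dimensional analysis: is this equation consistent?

No

f (frequency) has dimensions [T^-1].
lam (wavelength) has dimensions [L].
v (velocity) has dimensions [L T^-1].

Left side: [L T^-1]
Right side: [L T]

The two sides have different dimensions, so the equation is NOT dimensionally consistent.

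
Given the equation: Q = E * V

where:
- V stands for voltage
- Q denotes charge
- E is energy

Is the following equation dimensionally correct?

No

V (voltage) has dimensions [I^-1 L^2 M T^-3].
Q (charge) has dimensions [I T].
E (energy) has dimensions [L^2 M T^-2].

Left side: [I T]
Right side: [I^-1 L^4 M^2 T^-5]

The two sides have different dimensions, so the equation is NOT dimensionally consistent.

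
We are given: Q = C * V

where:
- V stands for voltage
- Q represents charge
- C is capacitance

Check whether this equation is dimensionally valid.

Yes

V (voltage) has dimensions [I^-1 L^2 M T^-3].
Q (charge) has dimensions [I T].
C (capacitance) has dimensions [I^2 L^-2 M^-1 T^4].

Left side: [I T]
Right side: [I T]

Both sides have the same dimensions, so the equation is dimensionally consistent.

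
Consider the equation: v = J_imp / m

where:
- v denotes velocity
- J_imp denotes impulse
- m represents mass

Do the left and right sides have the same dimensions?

Yes

v (velocity) has dimensions [L T^-1].
J_imp (impulse) has dimensions [L M T^-1].
m (mass) has dimensions [M].

Left side: [L T^-1]
Right side: [L T^-1]

Both sides have the same dimensions, so the equation is dimensionally consistent.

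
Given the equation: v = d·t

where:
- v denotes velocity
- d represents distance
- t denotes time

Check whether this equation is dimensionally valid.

No

v (velocity) has dimensions [L T^-1].
d (distance) has dimensions [L].
t (time) has dimensions [T].

Left side: [L T^-1]
Right side: [L T]

The two sides have different dimensions, so the equation is NOT dimensionally consistent.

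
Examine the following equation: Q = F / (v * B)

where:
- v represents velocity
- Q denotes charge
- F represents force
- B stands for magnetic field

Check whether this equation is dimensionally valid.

Yes

v (velocity) has dimensions [L T^-1].
Q (charge) has dimensions [I T].
F (force) has dimensions [L M T^-2].
B (magnetic field) has dimensions [I^-1 M T^-2].

Left side: [I T]
Right side: [I T]

Both sides have the same dimensions, so the equation is dimensionally consistent.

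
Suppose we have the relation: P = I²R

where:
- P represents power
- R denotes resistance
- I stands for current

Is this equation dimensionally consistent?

Yes

P (power) has dimensions [L^2 M T^-3].
R (resistance) has dimensions [I^-2 L^2 M T^-3].
I (current) has dimensions [I].

Left side: [L^2 M T^-3]
Right side: [L^2 M T^-3]

Both sides have the same dimensions, so the equation is dimensionally consistent.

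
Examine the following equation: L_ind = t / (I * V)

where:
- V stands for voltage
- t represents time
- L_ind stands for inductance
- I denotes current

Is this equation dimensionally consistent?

No

V (voltage) has dimensions [I^-1 L^2 M T^-3].
t (time) has dimensions [T].
L_ind (inductance) has dimensions [I^-2 L^2 M T^-2].
I (current) has dimensions [I].

Left side: [I^-2 L^2 M T^-2]
Right side: [L^-2 M^-1 T^4]

The two sides have different dimensions, so the equation is NOT dimensionally consistent.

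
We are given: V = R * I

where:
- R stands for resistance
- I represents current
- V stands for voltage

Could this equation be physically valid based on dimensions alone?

Yes

R (resistance) has dimensions [I^-2 L^2 M T^-3].
I (current) has dimensions [I].
V (voltage) has dimensions [I^-1 L^2 M T^-3].

Left side: [I^-1 L^2 M T^-3]
Right side: [I^-1 L^2 M T^-3]

Both sides have the same dimensions, so the equation is dimensionally consistent.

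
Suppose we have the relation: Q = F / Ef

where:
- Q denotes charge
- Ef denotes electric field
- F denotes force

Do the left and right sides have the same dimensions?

Yes

Q (charge) has dimensions [I T].
Ef (electric field) has dimensions [I^-1 L M T^-3].
F (force) has dimensions [L M T^-2].

Left side: [I T]
Right side: [I T]

Both sides have the same dimensions, so the equation is dimensionally consistent.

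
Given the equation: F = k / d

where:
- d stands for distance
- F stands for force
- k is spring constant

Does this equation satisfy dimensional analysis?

No

d (distance) has dimensions [L].
F (force) has dimensions [L M T^-2].
k (spring constant) has dimensions [M T^-2].

Left side: [L M T^-2]
Right side: [L^-1 M T^-2]

The two sides have different dimensions, so the equation is NOT dimensionally consistent.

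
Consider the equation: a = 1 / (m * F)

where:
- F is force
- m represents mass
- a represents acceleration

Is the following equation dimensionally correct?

No

F (force) has dimensions [L M T^-2].
m (mass) has dimensions [M].
a (acceleration) has dimensions [L T^-2].

Left side: [L T^-2]
Right side: [L^-1 M^-2 T^2]

The two sides have different dimensions, so the equation is NOT dimensionally consistent.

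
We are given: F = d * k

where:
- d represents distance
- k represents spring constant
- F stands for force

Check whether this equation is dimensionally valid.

Yes

d (distance) has dimensions [L].
k (spring constant) has dimensions [M T^-2].
F (force) has dimensions [L M T^-2].

Left side: [L M T^-2]
Right side: [L M T^-2]

Both sides have the same dimensions, so the equation is dimensionally consistent.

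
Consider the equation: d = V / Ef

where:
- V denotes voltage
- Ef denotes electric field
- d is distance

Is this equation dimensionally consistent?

Yes

V (voltage) has dimensions [I^-1 L^2 M T^-3].
Ef (electric field) has dimensions [I^-1 L M T^-3].
d (distance) has dimensions [L].

Left side: [L]
Right side: [L]

Both sides have the same dimensions, so the equation is dimensionally consistent.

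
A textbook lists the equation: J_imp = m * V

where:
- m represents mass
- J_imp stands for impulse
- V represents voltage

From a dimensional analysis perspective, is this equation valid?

No

m (mass) has dimensions [M].
J_imp (impulse) has dimensions [L M T^-1].
V (voltage) has dimensions [I^-1 L^2 M T^-3].

Left side: [L M T^-1]
Right side: [I^-1 L^2 M^2 T^-3]

The two sides have different dimensions, so the equation is NOT dimensionally consistent.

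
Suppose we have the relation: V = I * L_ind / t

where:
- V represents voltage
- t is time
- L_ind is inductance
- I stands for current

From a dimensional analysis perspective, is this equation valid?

Yes

V (voltage) has dimensions [I^-1 L^2 M T^-3].
t (time) has dimensions [T].
L_ind (inductance) has dimensions [I^-2 L^2 M T^-2].
I (current) has dimensions [I].

Left side: [I^-1 L^2 M T^-3]
Right side: [I^-1 L^2 M T^-3]

Both sides have the same dimensions, so the equation is dimensionally consistent.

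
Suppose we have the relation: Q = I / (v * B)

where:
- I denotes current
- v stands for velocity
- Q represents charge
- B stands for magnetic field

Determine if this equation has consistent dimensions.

No

I (current) has dimensions [I].
v (velocity) has dimensions [L T^-1].
Q (charge) has dimensions [I T].
B (magnetic field) has dimensions [I^-1 M T^-2].

Left side: [I T]
Right side: [I^2 L^-1 M^-1 T^3]

The two sides have different dimensions, so the equation is NOT dimensionally consistent.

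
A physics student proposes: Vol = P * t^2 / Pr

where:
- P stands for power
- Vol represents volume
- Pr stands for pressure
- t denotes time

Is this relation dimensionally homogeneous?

No

P (power) has dimensions [L^2 M T^-3].
Vol (volume) has dimensions [L^3].
Pr (pressure) has dimensions [L^-1 M T^-2].
t (time) has dimensions [T].

Left side: [L^3]
Right side: [L^3 T]

The two sides have different dimensions, so the equation is NOT dimensionally consistent.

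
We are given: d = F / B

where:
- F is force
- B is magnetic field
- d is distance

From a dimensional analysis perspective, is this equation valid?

No

F (force) has dimensions [L M T^-2].
B (magnetic field) has dimensions [I^-1 M T^-2].
d (distance) has dimensions [L].

Left side: [L]
Right side: [I L]

The two sides have different dimensions, so the equation is NOT dimensionally consistent.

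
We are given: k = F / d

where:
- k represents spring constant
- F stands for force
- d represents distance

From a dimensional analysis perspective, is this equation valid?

Yes

k (spring constant) has dimensions [M T^-2].
F (force) has dimensions [L M T^-2].
d (distance) has dimensions [L].

Left side: [M T^-2]
Right side: [M T^-2]

Both sides have the same dimensions, so the equation is dimensionally consistent.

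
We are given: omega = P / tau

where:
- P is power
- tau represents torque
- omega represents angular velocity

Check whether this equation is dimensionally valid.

Yes

P (power) has dimensions [L^2 M T^-3].
tau (torque) has dimensions [L^2 M T^-2].
omega (angular velocity) has dimensions [T^-1].

Left side: [T^-1]
Right side: [T^-1]

Both sides have the same dimensions, so the equation is dimensionally consistent.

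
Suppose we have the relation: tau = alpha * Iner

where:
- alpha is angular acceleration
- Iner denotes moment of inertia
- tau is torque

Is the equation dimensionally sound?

Yes

alpha (angular acceleration) has dimensions [T^-2].
Iner (moment of inertia) has dimensions [L^2 M].
tau (torque) has dimensions [L^2 M T^-2].

Left side: [L^2 M T^-2]
Right side: [L^2 M T^-2]

Both sides have the same dimensions, so the equation is dimensionally consistent.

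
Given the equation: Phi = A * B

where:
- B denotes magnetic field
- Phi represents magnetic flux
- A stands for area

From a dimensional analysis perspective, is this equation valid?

Yes

B (magnetic field) has dimensions [I^-1 M T^-2].
Phi (magnetic flux) has dimensions [I^-1 L^2 M T^-2].
A (area) has dimensions [L^2].

Left side: [I^-1 L^2 M T^-2]
Right side: [I^-1 L^2 M T^-2]

Both sides have the same dimensions, so the equation is dimensionally consistent.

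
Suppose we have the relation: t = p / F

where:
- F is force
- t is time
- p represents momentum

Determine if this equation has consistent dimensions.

Yes

F (force) has dimensions [L M T^-2].
t (time) has dimensions [T].
p (momentum) has dimensions [L M T^-1].

Left side: [T]
Right side: [T]

Both sides have the same dimensions, so the equation is dimensionally consistent.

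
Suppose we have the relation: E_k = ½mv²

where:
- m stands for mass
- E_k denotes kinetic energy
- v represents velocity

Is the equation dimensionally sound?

Yes

m (mass) has dimensions [M].
E_k (kinetic energy) has dimensions [L^2 M T^-2].
v (velocity) has dimensions [L T^-1].

Left side: [L^2 M T^-2]
Right side: [L^2 M T^-2]

Both sides have the same dimensions, so the equation is dimensionally consistent.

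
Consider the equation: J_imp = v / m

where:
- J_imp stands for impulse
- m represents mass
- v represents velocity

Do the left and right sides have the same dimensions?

No

J_imp (impulse) has dimensions [L M T^-1].
m (mass) has dimensions [M].
v (velocity) has dimensions [L T^-1].

Left side: [L M T^-1]
Right side: [L M^-1 T^-1]

The two sides have different dimensions, so the equation is NOT dimensionally consistent.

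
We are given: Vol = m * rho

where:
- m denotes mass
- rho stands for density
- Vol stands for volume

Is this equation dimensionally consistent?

No

m (mass) has dimensions [M].
rho (density) has dimensions [L^-3 M].
Vol (volume) has dimensions [L^3].

Left side: [L^3]
Right side: [L^-3 M^2]

The two sides have different dimensions, so the equation is NOT dimensionally consistent.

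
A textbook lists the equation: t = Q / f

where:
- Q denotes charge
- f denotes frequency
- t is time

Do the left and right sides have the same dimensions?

No

Q (charge) has dimensions [I T].
f (frequency) has dimensions [T^-1].
t (time) has dimensions [T].

Left side: [T]
Right side: [I T^2]

The two sides have different dimensions, so the equation is NOT dimensionally consistent.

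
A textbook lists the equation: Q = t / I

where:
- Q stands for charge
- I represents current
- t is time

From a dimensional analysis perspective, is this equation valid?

No

Q (charge) has dimensions [I T].
I (current) has dimensions [I].
t (time) has dimensions [T].

Left side: [I T]
Right side: [I^-1 T]

The two sides have different dimensions, so the equation is NOT dimensionally consistent.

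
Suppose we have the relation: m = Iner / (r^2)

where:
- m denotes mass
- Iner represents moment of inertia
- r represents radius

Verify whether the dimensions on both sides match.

Yes

m (mass) has dimensions [M].
Iner (moment of inertia) has dimensions [L^2 M].
r (radius) has dimensions [L].

Left side: [M]
Right side: [M]

Both sides have the same dimensions, so the equation is dimensionally consistent.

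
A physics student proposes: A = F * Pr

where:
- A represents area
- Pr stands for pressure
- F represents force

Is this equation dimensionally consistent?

No

A (area) has dimensions [L^2].
Pr (pressure) has dimensions [L^-1 M T^-2].
F (force) has dimensions [L M T^-2].

Left side: [L^2]
Right side: [M^2 T^-4]

The two sides have different dimensions, so the equation is NOT dimensionally consistent.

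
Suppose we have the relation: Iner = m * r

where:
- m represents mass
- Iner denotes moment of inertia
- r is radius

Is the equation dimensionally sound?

No

m (mass) has dimensions [M].
Iner (moment of inertia) has dimensions [L^2 M].
r (radius) has dimensions [L].

Left side: [L^2 M]
Right side: [L M]

The two sides have different dimensions, so the equation is NOT dimensionally consistent.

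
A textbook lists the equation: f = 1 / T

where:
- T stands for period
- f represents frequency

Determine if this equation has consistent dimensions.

Yes

T (period) has dimensions [T].
f (frequency) has dimensions [T^-1].

Left side: [T^-1]
Right side: [T^-1]

Both sides have the same dimensions, so the equation is dimensionally consistent.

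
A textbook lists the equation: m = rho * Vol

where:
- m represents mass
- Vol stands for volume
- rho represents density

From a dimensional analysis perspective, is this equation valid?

Yes

m (mass) has dimensions [M].
Vol (volume) has dimensions [L^3].
rho (density) has dimensions [L^-3 M].

Left side: [M]
Right side: [M]

Both sides have the same dimensions, so the equation is dimensionally consistent.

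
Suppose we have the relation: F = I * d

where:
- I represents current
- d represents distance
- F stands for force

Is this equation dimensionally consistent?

No

I (current) has dimensions [I].
d (distance) has dimensions [L].
F (force) has dimensions [L M T^-2].

Left side: [L M T^-2]
Right side: [I L]

The two sides have different dimensions, so the equation is NOT dimensionally consistent.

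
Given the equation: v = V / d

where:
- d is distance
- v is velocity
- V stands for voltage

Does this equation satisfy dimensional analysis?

No

d (distance) has dimensions [L].
v (velocity) has dimensions [L T^-1].
V (voltage) has dimensions [I^-1 L^2 M T^-3].

Left side: [L T^-1]
Right side: [I^-1 L M T^-3]

The two sides have different dimensions, so the equation is NOT dimensionally consistent.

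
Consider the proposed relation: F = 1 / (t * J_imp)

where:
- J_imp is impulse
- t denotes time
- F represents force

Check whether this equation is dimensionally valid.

No

J_imp (impulse) has dimensions [L M T^-1].
t (time) has dimensions [T].
F (force) has dimensions [L M T^-2].

Left side: [L M T^-2]
Right side: [L^-1 M^-1]

The two sides have different dimensions, so the equation is NOT dimensionally consistent.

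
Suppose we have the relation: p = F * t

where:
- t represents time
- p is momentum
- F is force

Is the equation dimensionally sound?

Yes

t (time) has dimensions [T].
p (momentum) has dimensions [L M T^-1].
F (force) has dimensions [L M T^-2].

Left side: [L M T^-1]
Right side: [L M T^-1]

Both sides have the same dimensions, so the equation is dimensionally consistent.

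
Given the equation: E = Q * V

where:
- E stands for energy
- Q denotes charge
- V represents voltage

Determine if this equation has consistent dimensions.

Yes

E (energy) has dimensions [L^2 M T^-2].
Q (charge) has dimensions [I T].
V (voltage) has dimensions [I^-1 L^2 M T^-3].

Left side: [L^2 M T^-2]
Right side: [L^2 M T^-2]

Both sides have the same dimensions, so the equation is dimensionally consistent.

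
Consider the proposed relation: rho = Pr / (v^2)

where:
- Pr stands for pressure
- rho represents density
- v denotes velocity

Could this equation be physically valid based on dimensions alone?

Yes

Pr (pressure) has dimensions [L^-1 M T^-2].
rho (density) has dimensions [L^-3 M].
v (velocity) has dimensions [L T^-1].

Left side: [L^-3 M]
Right side: [L^-3 M]

Both sides have the same dimensions, so the equation is dimensionally consistent.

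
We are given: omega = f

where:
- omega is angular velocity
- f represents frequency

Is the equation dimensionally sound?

Yes

omega (angular velocity) has dimensions [T^-1].
f (frequency) has dimensions [T^-1].

Left side: [T^-1]
Right side: [T^-1]

Both sides have the same dimensions, so the equation is dimensionally consistent.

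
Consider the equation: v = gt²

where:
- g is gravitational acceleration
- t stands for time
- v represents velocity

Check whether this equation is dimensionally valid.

No

g (gravitational acceleration) has dimensions [L T^-2].
t (time) has dimensions [T].
v (velocity) has dimensions [L T^-1].

Left side: [L T^-1]
Right side: [L]

The two sides have different dimensions, so the equation is NOT dimensionally consistent.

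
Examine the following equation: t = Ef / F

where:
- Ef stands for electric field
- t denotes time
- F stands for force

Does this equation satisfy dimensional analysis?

No

Ef (electric field) has dimensions [I^-1 L M T^-3].
t (time) has dimensions [T].
F (force) has dimensions [L M T^-2].

Left side: [T]
Right side: [I^-1 T^-1]

The two sides have different dimensions, so the equation is NOT dimensionally consistent.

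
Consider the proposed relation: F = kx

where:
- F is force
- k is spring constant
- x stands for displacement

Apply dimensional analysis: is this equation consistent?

Yes

F (force) has dimensions [L M T^-2].
k (spring constant) has dimensions [M T^-2].
x (displacement) has dimensions [L].

Left side: [L M T^-2]
Right side: [L M T^-2]

Both sides have the same dimensions, so the equation is dimensionally consistent.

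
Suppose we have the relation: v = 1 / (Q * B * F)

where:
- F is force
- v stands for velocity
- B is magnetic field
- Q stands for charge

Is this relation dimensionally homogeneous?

No

F (force) has dimensions [L M T^-2].
v (velocity) has dimensions [L T^-1].
B (magnetic field) has dimensions [I^-1 M T^-2].
Q (charge) has dimensions [I T].

Left side: [L T^-1]
Right side: [L^-1 M^-2 T^3]

The two sides have different dimensions, so the equation is NOT dimensionally consistent.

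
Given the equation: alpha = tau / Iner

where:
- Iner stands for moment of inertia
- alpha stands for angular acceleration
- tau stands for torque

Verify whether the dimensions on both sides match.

Yes

Iner (moment of inertia) has dimensions [L^2 M].
alpha (angular acceleration) has dimensions [T^-2].
tau (torque) has dimensions [L^2 M T^-2].

Left side: [T^-2]
Right side: [T^-2]

Both sides have the same dimensions, so the equation is dimensionally consistent.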